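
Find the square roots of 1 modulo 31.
The square roots of 1 mod 31 are 1 and 30. Verify: 1² = 1 ≡ 1 (mod 31)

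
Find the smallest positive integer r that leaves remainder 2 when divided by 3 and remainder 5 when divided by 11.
M = 3 × 11 = 33. M₁ = 11, y₁ ≡ 2 mod 3. M₂ = 3, y₂ ≡ 4 mod 11. r = 2×11×2 + 5×3×4 ≡ 5 mod 33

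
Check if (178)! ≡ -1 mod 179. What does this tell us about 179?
(178)! mod 179 = 178. Since this equals -1 mod 179, Wilson confirms 179 is prime.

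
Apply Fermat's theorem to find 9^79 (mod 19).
By Fermat: 9^{18} ≡ 1 (mod 19). 79 = 4×18 + 7. So 9^{79} ≡ 9^{7} ≡ 4 (mod 19)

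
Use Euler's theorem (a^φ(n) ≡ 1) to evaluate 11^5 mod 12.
By Euler: 11^{4} ≡ 1 mod 12 since gcd(11, 12) = 1. 5 = 1×4 + 1. So 11^{5} ≡ 11^{1} ≡ 11 mod 12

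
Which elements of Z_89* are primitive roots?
There are φ(88) = 40 primitive roots mod 89: {3, 6, 7, 13, 14, 15, 19, 23, 24, 26, 27, 28, 29, 30, 31, 33, 35, 38, 41, 43, 46, 48, 51, 54, 56, 58, 59, 60, 61, 62, 63, 65, 66, 70, 74, 75, 76, 82, 83, 86}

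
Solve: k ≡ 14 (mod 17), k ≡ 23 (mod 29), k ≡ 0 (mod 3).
M = 17 × 29 × 3 = 1479. M₁ = 87, y₁ ≡ 9 (mod 17). M₂ = 51, y₂ ≡ 4 (mod 29). M₃ = 493, y₃ ≡ 1 (mod 3). k = 14×87×9 + 23×51×4 + 0×493×1 ≡ 864 (mod 1479)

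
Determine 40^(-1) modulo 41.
Since 41 is prime, by Fermat 40^(-1) ≡ 40^{39} ≡ 40 mod 41. Verify: 40 × 40 = 1600 ≡ 1 mod 41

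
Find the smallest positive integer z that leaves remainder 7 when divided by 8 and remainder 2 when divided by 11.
M = 8 × 11 = 88. M₁ = 11, y₁ ≡ 3 (mod 8). M₂ = 8, y₂ ≡ 7 (mod 11). z = 7×11×3 + 2×8×7 ≡ 79 (mod 88)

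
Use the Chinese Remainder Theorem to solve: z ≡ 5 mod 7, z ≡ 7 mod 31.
M = 7 × 31 = 217. M₁ = 31, y₁ ≡ 5 mod 7. M₂ = 7, y₂ ≡ 9 mod 31. z = 5×31×5 + 7×7×9 ≡ 131 mod 217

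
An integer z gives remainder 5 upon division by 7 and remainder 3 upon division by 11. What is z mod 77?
M = 7 × 11 = 77. M₁ = 11, y₁ ≡ 2 mod 7. M₂ = 7, y₂ ≡ 8 mod 11. z = 5×11×2 + 3×7×8 ≡ 47 mod 77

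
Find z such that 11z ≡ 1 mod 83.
Since 83 is prime, by Fermat 11^(-1) ≡ 11^{81} ≡ 68 mod 83. Verify: 11 × 68 = 748 ≡ 1 mod 83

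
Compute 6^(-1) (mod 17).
Since 17 is prime, by Fermat 6^(-1) ≡ 6^{15} ≡ 3 (mod 17). Verify: 6 × 3 = 18 ≡ 1 (mod 17)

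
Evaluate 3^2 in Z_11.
3^{2} = 9 ≡ 9 mod 11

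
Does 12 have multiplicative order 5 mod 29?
Powers of 12 mod 29: 12^1≡12, 12^2≡28, 12^3≡17, 12^4≡1. Already 12^4≡1, so the order is 4 < 5. No, the actual order is 4.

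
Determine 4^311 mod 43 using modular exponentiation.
Using Fermat: 4^{42} ≡ 1 mod 43. 311 ≡ 17 mod 42. So 4^{311} ≡ 4^{17} ≡ 21 mod 43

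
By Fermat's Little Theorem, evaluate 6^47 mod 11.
By Fermat: 6^{10} ≡ 1 mod 11. 47 = 4×10 + 7. So 6^{47} ≡ 6^{7} ≡ 8 mod 11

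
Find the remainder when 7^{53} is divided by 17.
By Fermat: 7^{16} ≡ 1 (mod 17). 53 = 3×16 + 5. So 7^{53} ≡ 7^{5} ≡ 11 (mod 17)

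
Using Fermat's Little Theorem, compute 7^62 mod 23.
By Fermat: 7^{22} ≡ 1 mod 23. 62 = 2×22 + 18. So 7^{62} ≡ 7^{18} ≡ 18 mod 23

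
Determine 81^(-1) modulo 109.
Since 109 is prime, by Fermat 81^(-1) ≡ 81^{107} ≡ 35 (mod 109). Verify: 81 × 35 = 2835 ≡ 1 (mod 109)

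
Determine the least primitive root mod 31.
g = 3. Powers: [3, 9, 27, 19, 26, 16, 17, 20, ...] generates all 30 non-zero residues.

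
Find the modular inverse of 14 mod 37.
Since 37 is prime, by Fermat 14^(-1) ≡ 14^{35} ≡ 8 mod 37. Verify: 14 × 8 = 112 ≡ 1 mod 37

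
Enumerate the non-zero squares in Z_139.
QRs mod 139: {1, 4, 5, 6, 7, 9, 11, 13, 16, 20, 24, 25, 28, 29, 30, 31, 34, 35, 36, 37, 38, 41, 42, 44, 45, 46, 47, 49, 51, 52, 54, 55, 57, 63, 64, 65, 66, 67, 69, 71, 77, 78, 79, 80, 81, 83, 86, 89, 91, 96, 99, 100, 106, 107, 112, 113, 116, 117, 118, 120, 121, 122, 124, 125, 127, 129, 131, 136, 137}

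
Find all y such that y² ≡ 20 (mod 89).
The square roots of 20 mod 89 are 51 and 38. Verify: 51² = 2601 ≡ 20 (mod 89)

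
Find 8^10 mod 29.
By repeated squaring mod 29: 8^{1}≡8, 8^{2}≡6, 8^{4}≡7, 8^{8}≡20. Then 8^{10} = 8^{8+2} ≡ 20 × 6 ≡ 4 mod 29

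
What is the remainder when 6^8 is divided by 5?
Using Fermat: 6^{4} ≡ 1 mod 5. 8 ≡ 0 mod 4. So 6^{8} ≡ 6^{0} ≡ 1 mod 5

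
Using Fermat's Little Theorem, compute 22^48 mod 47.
By Fermat: 22^{46} ≡ 1 mod 47. So 22^{48} = 22^{46} · 22^{2} ≡ 22^{2} ≡ 14 mod 47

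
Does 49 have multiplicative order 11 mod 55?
Powers of 49 mod 55: 49^1≡49, 49^2≡36, 49^3≡4, 49^4≡31, 49^5≡34, 49^6≡16, 49^7≡14, 49^8≡26, 49^9≡9, 49^10≡1. Already 49^10≡1, so the order is 10 < 11. No, the actual order is 10.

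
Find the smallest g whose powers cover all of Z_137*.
g = 3. Powers: [3, 9, 27, 81, 106, 44, 132, 122, 92, ...] generates all 136 non-zero residues.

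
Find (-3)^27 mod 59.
By repeated squaring mod 59: (-3)^{1}≡56, (-3)^{2}≡9, (-3)^{4}≡22, (-3)^{8}≡12, (-3)^{16}≡26. Then (-3)^{27} = (-3)^{16+8+2+1} ≡ 26 × 12 × 9 × 56 ≡ 13 mod 59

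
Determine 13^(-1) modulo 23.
Since 23 is prime, by Fermat 13^(-1) ≡ 13^{21} ≡ 16 (mod 23). Verify: 13 × 16 = 208 ≡ 1 (mod 23)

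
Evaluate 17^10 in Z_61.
By repeated squaring mod 61: 17^{1}≡17, 17^{2}≡45, 17^{4}≡12, 17^{8}≡22. Then 17^{10} = 17^{8+2} ≡ 22 × 45 ≡ 14 mod 61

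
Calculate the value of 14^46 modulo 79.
By repeated squaring mod 79: 14^{1}≡14, 14^{2}≡38, 14^{4}≡22, 14^{8}≡10, 14^{16}≡21, 14^{32}≡46. Then 14^{46} = 14^{32+8+4+2} ≡ 46 × 10 × 22 × 38 ≡ 67 mod 79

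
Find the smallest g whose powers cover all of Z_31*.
g = 3. Powers: [3, 9, 27, 19, 26, 16, ...] generates all 30 non-zero residues.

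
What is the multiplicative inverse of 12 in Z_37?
Since 37 is prime, by Fermat 12^(-1) ≡ 12^{35} ≡ 34 (mod 37). Verify: 12 × 34 = 408 ≡ 1 (mod 37)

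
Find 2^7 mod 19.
By repeated squaring mod 19: 2^{1}≡2, 2^{2}≡4, 2^{4}≡16. Then 2^{7} = 2^{4+2+1} ≡ 16 × 4 × 2 ≡ 14 mod 19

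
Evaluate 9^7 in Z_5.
Using Fermat: 9^{4} ≡ 1 mod 5. 7 ≡ 3 mod 4. So 9^{7} ≡ 9^{3} ≡ 4 mod 5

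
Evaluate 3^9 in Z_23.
By repeated squaring (mod 23): 3^{1}≡3, 3^{2}≡9, 3^{4}≡12, 3^{8}≡6. Then 3^{9} = 3^{8+1} ≡ 6 × 3 ≡ 18 (mod 23)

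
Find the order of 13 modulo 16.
Powers of 13 mod 16: 13^1≡13, 13^2≡9, 13^3≡5, 13^4≡1. ord_16(13) = 4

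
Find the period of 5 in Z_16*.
Powers of 5 mod 16: 5^1≡5, 5^2≡9, 5^3≡13, 5^4≡1. Order = 4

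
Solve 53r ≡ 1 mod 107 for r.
Since 107 is prime, by Fermat 53^(-1) ≡ 53^{105} ≡ 105 mod 107. Verify: 53 × 105 = 5565 ≡ 1 mod 107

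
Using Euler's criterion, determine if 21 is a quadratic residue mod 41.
By Euler's criterion: 21^{20} ≡ 1 (mod 41). Since this equals 1, 21 is a QR.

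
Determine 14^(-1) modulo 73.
Since 73 is prime, by Fermat 14^(-1) ≡ 14^{71} ≡ 47 (mod 73). Verify: 14 × 47 = 658 ≡ 1 (mod 73)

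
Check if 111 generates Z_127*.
111^{14} ≡ 1 (mod 127) and 14 < 126, so ord_127(111) = 14 ≠ 126 and 111 is not a primitive root.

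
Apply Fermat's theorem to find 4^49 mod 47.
By Fermat: 4^{46} ≡ 1 mod 47. So 4^{49} = 4^{46} · 4^{3} ≡ 4^{3} ≡ 17 mod 47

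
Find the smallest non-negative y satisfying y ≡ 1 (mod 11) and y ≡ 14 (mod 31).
M = 11 × 31 = 341. M₁ = 31, y₁ ≡ 5 (mod 11). M₂ = 11, y₂ ≡ 17 (mod 31). y = 1×31×5 + 14×11×17 ≡ 45 (mod 341)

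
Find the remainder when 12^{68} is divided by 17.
By Fermat: 12^{16} ≡ 1 mod 17. 68 = 4×16 + 4. So 12^{68} ≡ 12^{4} ≡ 13 mod 17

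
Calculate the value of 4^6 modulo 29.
By repeated squaring (mod 29): 4^{1}≡4, 4^{2}≡16, 4^{4}≡24. Then 4^{6} = 4^{4+2} ≡ 24 × 16 ≡ 7 (mod 29)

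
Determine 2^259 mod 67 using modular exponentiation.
Using Fermat: 2^{66} ≡ 1 (mod 67). 259 ≡ 61 (mod 66). So 2^{259} ≡ 2^{61} ≡ 44 (mod 67)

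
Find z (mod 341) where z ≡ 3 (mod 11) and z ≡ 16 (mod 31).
M = 11 × 31 = 341. M₁ = 31, y₁ ≡ 5 (mod 11). M₂ = 11, y₂ ≡ 17 (mod 31). z = 3×31×5 + 16×11×17 ≡ 47 (mod 341)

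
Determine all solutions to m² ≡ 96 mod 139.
The square roots of 96 mod 139 are 42 and 97. Verify: 42² = 1764 ≡ 96 mod 139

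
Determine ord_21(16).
Powers of 16 mod 21: 16^1≡16, 16^2≡4, 16^3≡1. So the order of 16 is 3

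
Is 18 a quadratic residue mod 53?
By Euler's criterion: 18^{26} ≡ 52 (mod 53). Since this equals -1 (≡ 52), 18 is not a QR.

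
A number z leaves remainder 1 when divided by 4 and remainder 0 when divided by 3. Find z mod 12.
M = 4 × 3 = 12. M₁ = 3, y₁ ≡ 3 mod 4. M₂ = 4, y₂ ≡ 1 mod 3. z = 1×3×3 + 0×4×1 ≡ 9 mod 12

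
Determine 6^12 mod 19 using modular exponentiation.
By repeated squaring (mod 19): 6^{1}≡6, 6^{2}≡17, 6^{4}≡4, 6^{8}≡16. Then 6^{12} = 6^{8+4} ≡ 16 × 4 ≡ 7 (mod 19)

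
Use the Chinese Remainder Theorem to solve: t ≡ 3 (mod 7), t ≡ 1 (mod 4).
M = 7 × 4 = 28. M₁ = 4, y₁ ≡ 2 (mod 7). M₂ = 7, y₂ ≡ 3 (mod 4). t = 3×4×2 + 1×7×3 ≡ 17 (mod 28)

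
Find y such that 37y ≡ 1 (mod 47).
Since 47 is prime, by Fermat 37^(-1) ≡ 37^{45} ≡ 14 (mod 47). Verify: 37 × 14 = 518 ≡ 1 (mod 47)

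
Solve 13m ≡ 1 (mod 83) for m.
Since 83 is prime, by Fermat 13^(-1) ≡ 13^{81} ≡ 32 (mod 83). Verify: 13 × 32 = 416 ≡ 1 (mod 83)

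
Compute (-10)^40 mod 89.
By repeated squaring (mod 89): (-10)^{1}≡79, (-10)^{2}≡11, (-10)^{4}≡32, (-10)^{8}≡45, (-10)^{16}≡67, (-10)^{32}≡39. Then (-10)^{40} = (-10)^{32+8} ≡ 39 × 45 ≡ 64 (mod 89)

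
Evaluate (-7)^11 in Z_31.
By repeated squaring (mod 31): (-7)^{1}≡24, (-7)^{2}≡18, (-7)^{4}≡14, (-7)^{8}≡10. Then (-7)^{11} = (-7)^{8+2+1} ≡ 10 × 18 × 24 ≡ 11 (mod 31)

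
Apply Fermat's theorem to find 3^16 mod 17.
By Fermat's Little Theorem, 3^{16} ≡ 1 mod 17 since 17 is prime and gcd(3, 17) = 1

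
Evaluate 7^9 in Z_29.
By repeated squaring (mod 29): 7^{1}≡7, 7^{2}≡20, 7^{4}≡23, 7^{8}≡7. Then 7^{9} = 7^{8+1} ≡ 7 × 7 ≡ 20 (mod 29)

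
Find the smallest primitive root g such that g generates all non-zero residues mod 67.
g = 2. For each prime q|66: 2^{33}≡66, 2^{22}≡37, 2^{6}≡64, none ≡ 1, so ord_67(2) = 66 and 2 is a primitive root.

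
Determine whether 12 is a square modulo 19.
By Euler's criterion: 12^{9} ≡ 18 mod 19. Since this equals -1 (≡ 18), 12 is not a QR.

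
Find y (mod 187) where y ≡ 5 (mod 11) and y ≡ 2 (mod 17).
M = 11 × 17 = 187. M₁ = 17, y₁ ≡ 2 (mod 11). M₂ = 11, y₂ ≡ 14 (mod 17). y = 5×17×2 + 2×11×14 ≡ 104 (mod 187)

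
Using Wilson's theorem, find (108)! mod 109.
By Wilson's theorem, (108)! ≡ -1 ≡ 108 mod 109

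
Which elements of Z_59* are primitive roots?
There are φ(58) = 28 primitive roots mod 59: {2, 6, 8, 10, 11, 13, 14, 18, 23, 24, 30, 31, 32, 33, 34, 37, 38, 39, 40, 42, 43, 44, 47, 50, 52, 54, 55, 56}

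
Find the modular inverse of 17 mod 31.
Since 31 is prime, by Fermat 17^(-1) ≡ 17^{29} ≡ 11 mod 31. Verify: 17 × 11 = 187 ≡ 1 mod 31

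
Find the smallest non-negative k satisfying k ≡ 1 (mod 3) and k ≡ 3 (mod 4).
M = 3 × 4 = 12. M₁ = 4, y₁ ≡ 1 (mod 3). M₂ = 3, y₂ ≡ 3 (mod 4). k = 1×4×1 + 3×3×3 ≡ 7 (mod 12)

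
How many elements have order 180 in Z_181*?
Number of primitive roots mod 181 = φ(p-1) = φ(180) = 48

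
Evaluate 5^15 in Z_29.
By repeated squaring mod 29: 5^{1}≡5, 5^{2}≡25, 5^{4}≡16, 5^{8}≡24. Then 5^{15} = 5^{8+4+2+1} ≡ 24 × 16 × 25 × 5 ≡ 5 mod 29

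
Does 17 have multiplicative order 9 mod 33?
Powers of 17 mod 33: 17^1≡17, 17^2≡25, 17^3≡29, 17^4≡31, 17^5≡32, 17^6≡16, 17^7≡8, 17^8≡4, 17^9≡2, 17^10≡1. 17^9≡2≢1, so ord ≠ 9. No, the actual order is 10.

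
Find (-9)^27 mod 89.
By repeated squaring mod 89: (-9)^{1}≡80, (-9)^{2}≡81, (-9)^{4}≡64, (-9)^{8}≡2, (-9)^{16}≡4. Then (-9)^{27} = (-9)^{16+8+2+1} ≡ 4 × 2 × 81 × 80 ≡ 42 mod 89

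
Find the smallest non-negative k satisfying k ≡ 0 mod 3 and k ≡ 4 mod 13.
M = 3 × 13 = 39. M₁ = 13, y₁ ≡ 1 mod 3. M₂ = 3, y₂ ≡ 9 mod 13. k = 0×13×1 + 4×3×9 ≡ 30 mod 39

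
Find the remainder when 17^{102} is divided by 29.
By Fermat: 17^{28} ≡ 1 mod 29. 102 = 3×28 + 18. So 17^{102} ≡ 17^{18} ≡ 28 mod 29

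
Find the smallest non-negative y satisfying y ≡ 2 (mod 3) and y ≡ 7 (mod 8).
M = 3 × 8 = 24. M₁ = 8, y₁ ≡ 2 (mod 3). M₂ = 3, y₂ ≡ 3 (mod 8). y = 2×8×2 + 7×3×3 ≡ 23 (mod 24)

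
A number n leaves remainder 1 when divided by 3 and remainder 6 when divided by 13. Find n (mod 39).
M = 3 × 13 = 39. M₁ = 13, y₁ ≡ 1 (mod 3). M₂ = 3, y₂ ≡ 9 (mod 13). n = 1×13×1 + 6×3×9 ≡ 19 (mod 39)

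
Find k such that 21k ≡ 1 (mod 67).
Since 67 is prime, by Fermat 21^(-1) ≡ 21^{65} ≡ 16 (mod 67). Verify: 21 × 16 = 336 ≡ 1 (mod 67)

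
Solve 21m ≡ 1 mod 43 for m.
Since 43 is prime, by Fermat 21^(-1) ≡ 21^{41} ≡ 41 mod 43. Verify: 21 × 41 = 861 ≡ 1 mod 43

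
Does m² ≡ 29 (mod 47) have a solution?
By Euler's criterion: 29^{23} ≡ 46 (mod 47). Since this equals -1 (≡ 46), 29 is not a QR.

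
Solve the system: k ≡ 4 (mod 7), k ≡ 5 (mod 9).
M = 7 × 9 = 63. M₁ = 9, y₁ ≡ 4 (mod 7). M₂ = 7, y₂ ≡ 4 (mod 9). k = 4×9×4 + 5×7×4 ≡ 32 (mod 63)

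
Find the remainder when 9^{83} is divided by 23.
By Fermat: 9^{22} ≡ 1 mod 23. 83 = 3×22 + 17. So 9^{83} ≡ 9^{17} ≡ 3 mod 23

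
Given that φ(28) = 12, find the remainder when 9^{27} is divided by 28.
By Euler: 9^{12} ≡ 1 mod 28 since gcd(9, 28) = 1. 27 = 2×12 + 3. So 9^{27} ≡ 9^{3} ≡ 1 mod 28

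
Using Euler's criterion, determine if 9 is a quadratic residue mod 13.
By Euler's criterion: 9^{6} ≡ 1 mod 13. Since this equals 1, 9 is a QR.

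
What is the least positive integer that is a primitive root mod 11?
g = 2. For each prime q|10: 2^{5}≡10, 2^{2}≡4, none ≡ 1, so ord_11(2) = 10 and 2 is a primitive root.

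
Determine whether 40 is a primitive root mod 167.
ord_167(40) divides 166. For each prime q|166: 40^{83}≡166, 40^{2}≡97, none ≡ 1. So 40 has order 166 and is a primitive root mod 167.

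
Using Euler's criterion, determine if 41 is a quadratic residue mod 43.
By Euler's criterion: 41^{21} ≡ 1 mod 43. Since this equals 1, 41 is a QR.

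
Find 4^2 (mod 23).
4^{2} = 16 ≡ 16 (mod 23)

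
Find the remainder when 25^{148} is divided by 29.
By Fermat: 25^{28} ≡ 1 mod 29. 148 = 5×28 + 8. So 25^{148} ≡ 25^{8} ≡ 25 mod 29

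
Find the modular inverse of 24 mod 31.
Since 31 is prime, by Fermat 24^(-1) ≡ 24^{29} ≡ 22 (mod 31). Verify: 24 × 22 = 528 ≡ 1 (mod 31)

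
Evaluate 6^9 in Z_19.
By repeated squaring (mod 19): 6^{1}≡6, 6^{2}≡17, 6^{4}≡4, 6^{8}≡16. Then 6^{9} = 6^{8+1} ≡ 16 × 6 ≡ 1 (mod 19)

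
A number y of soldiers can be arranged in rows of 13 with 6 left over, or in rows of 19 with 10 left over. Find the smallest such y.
M = 13 × 19 = 247. M₁ = 19, y₁ ≡ 11 mod 13. M₂ = 13, y₂ ≡ 3 mod 19. y = 6×19×11 + 10×13×3 ≡ 162 mod 247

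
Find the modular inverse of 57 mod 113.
Since 113 is prime, by Fermat 57^(-1) ≡ 57^{111} ≡ 2 mod 113. Verify: 57 × 2 = 114 ≡ 1 mod 113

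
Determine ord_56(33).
Powers of 33 mod 56: 33^1≡33, 33^2≡25, 33^3≡41, 33^4≡9, 33^5≡17, 33^6≡1. Order = 6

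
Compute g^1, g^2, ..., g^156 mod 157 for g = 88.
88^1, 88^2, ..., 88^{156} mod 157: [88, 51, 92, 89, 139, 143, 24, 71, 125, 10, 95, 39, 135, 105, 134, 17, 83, 82, 151, 100, 8, 76, 94, 108, 84, 13, 45, 35, 97, 58, 80, 132, 155, 138, 55, 130, 136, 36, 28, 109, 15, 64, 137, 124, 79, 44, 104, 46, 123, 148, 150, 12, 114, 141, 5, 126, 98, 146, 131, 67, 87, 120, 41, 154, 50, 4, 38, 47, 54, 42, 85, 101, 96, 127, 29, 40, 66, 156, 69, 106, 65, 68, 18, 14, 133, 86, 32, 147, 62, 118, 22, 52, 23, 140, 74, 75, 6, 57, 149, 81, 63, 49, 73, 144, 112, 122, 60, 99, 77, 25, 2, 19, 102, 27, 21, 121, 129, 48, 142, 93, 20, 33, 78, 113, 53, 111, 34, 9, 7, 145, 43, 16, 152, 31, 59, 11, 26, 90, 70, 37, 116, 3, 107, 153, 119, 110, 103, 115, 72, 56, 61, 30, 128, 117, 91, 1]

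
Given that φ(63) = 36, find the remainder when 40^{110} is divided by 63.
By Euler: 40^{36} ≡ 1 (mod 63) since gcd(40, 63) = 1. 110 = 3×36 + 2. So 40^{110} ≡ 40^{2} ≡ 25 (mod 63)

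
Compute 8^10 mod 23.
By repeated squaring mod 23: 8^{1}≡8, 8^{2}≡18, 8^{4}≡2, 8^{8}≡4. Then 8^{10} = 8^{8+2} ≡ 4 × 18 ≡ 3 mod 23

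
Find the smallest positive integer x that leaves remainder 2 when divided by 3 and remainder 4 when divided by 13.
M = 3 × 13 = 39. M₁ = 13, y₁ ≡ 1 (mod 3). M₂ = 3, y₂ ≡ 9 (mod 13). x = 2×13×1 + 4×3×9 ≡ 17 (mod 39)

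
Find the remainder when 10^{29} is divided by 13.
By Fermat: 10^{12} ≡ 1 (mod 13). 29 = 2×12 + 5. So 10^{29} ≡ 10^{5} ≡ 4 (mod 13)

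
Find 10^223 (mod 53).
Using Fermat: 10^{52} ≡ 1 (mod 53). 223 ≡ 15 (mod 52). So 10^{223} ≡ 10^{15} ≡ 47 (mod 53)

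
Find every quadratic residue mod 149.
QRs mod 149: {1, 4, 5, 6, 7, 9, 16, 17, 19, 20, 22, 24, 25, 26, 28, 29, 30, 31, 33, 35, 36, 37, 39, 42, 45, 46, 47, 49, 53, 54, 61, 63, 64, 67, 68, 69, 73, 76, 80, 81, 82, 85, 86, 88, 95, 96, 100, 102, 103, 104, 107, 110, 112, 113, 114, 116, 118, 119, 120, 121, 123, 124, 125, 127, 129, 130, 132, 133, 140, 142, 143, 144, 145, 148}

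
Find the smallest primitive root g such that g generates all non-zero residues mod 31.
g = 3. Powers: [3, 9, 27, 19, 26, 16, 17, 20, ...] generates all 30 non-zero residues.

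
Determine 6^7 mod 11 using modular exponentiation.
By repeated squaring (mod 11): 6^{1}≡6, 6^{2}≡3, 6^{4}≡9. Then 6^{7} = 6^{4+2+1} ≡ 9 × 3 × 6 ≡ 8 (mod 11)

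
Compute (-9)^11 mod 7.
Using Fermat: (-9)^{6} ≡ 1 (mod 7). 11 ≡ 5 (mod 6). So (-9)^{11} ≡ (-9)^{5} ≡ 3 (mod 7)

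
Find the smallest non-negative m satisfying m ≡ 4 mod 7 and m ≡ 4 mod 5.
M = 7 × 5 = 35. M₁ = 5, y₁ ≡ 3 mod 7. M₂ = 7, y₂ ≡ 3 mod 5. m = 4×5×3 + 4×7×3 ≡ 4 mod 35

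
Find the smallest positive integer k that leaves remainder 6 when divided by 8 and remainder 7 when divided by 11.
M = 8 × 11 = 88. M₁ = 11, y₁ ≡ 3 (mod 8). M₂ = 8, y₂ ≡ 7 (mod 11). k = 6×11×3 + 7×8×7 ≡ 62 (mod 88)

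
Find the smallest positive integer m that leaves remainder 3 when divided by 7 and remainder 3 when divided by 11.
M = 7 × 11 = 77. M₁ = 11, y₁ ≡ 2 mod 7. M₂ = 7, y₂ ≡ 8 mod 11. m = 3×11×2 + 3×7×8 ≡ 3 mod 77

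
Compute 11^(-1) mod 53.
Since 53 is prime, by Fermat 11^(-1) ≡ 11^{51} ≡ 29 mod 53. Verify: 11 × 29 = 319 ≡ 1 mod 53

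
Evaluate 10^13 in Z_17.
By repeated squaring mod 17: 10^{1}≡10, 10^{2}≡15, 10^{4}≡4, 10^{8}≡16. Then 10^{13} = 10^{8+4+1} ≡ 16 × 4 × 10 ≡ 11 mod 17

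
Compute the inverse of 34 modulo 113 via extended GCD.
Extended GCD: 34(10) + 113(-3) = 1. So 34^(-1) ≡ 10 mod 113. Verify: 34 × 10 = 340 ≡ 1 mod 113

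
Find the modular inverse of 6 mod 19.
Since 19 is prime, by Fermat 6^(-1) ≡ 6^{17} ≡ 16 mod 19. Verify: 6 × 16 = 96 ≡ 1 mod 19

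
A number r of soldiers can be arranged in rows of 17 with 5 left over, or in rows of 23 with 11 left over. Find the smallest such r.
M = 17 × 23 = 391. M₁ = 23, y₁ ≡ 3 mod 17. M₂ = 17, y₂ ≡ 19 mod 23. r = 5×23×3 + 11×17×19 ≡ 379 mod 391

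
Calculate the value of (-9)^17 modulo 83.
By repeated squaring mod 83: (-9)^{1}≡74, (-9)^{2}≡81, (-9)^{4}≡4, (-9)^{8}≡16, (-9)^{16}≡7. Then (-9)^{17} = (-9)^{16+1} ≡ 7 × 74 ≡ 20 mod 83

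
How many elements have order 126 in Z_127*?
There are φ(127-1) = φ(126) = 36 primitive roots modulo 127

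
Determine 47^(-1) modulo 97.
Since 97 is prime, by Fermat 47^(-1) ≡ 47^{95} ≡ 64 mod 97. Verify: 47 × 64 = 3008 ≡ 1 mod 97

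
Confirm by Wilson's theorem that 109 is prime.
(108)! mod 109 = 108. Since this equals -1 mod 109, Wilson confirms 109 is prime.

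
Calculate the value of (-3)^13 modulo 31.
By repeated squaring mod 31: (-3)^{1}≡28, (-3)^{2}≡9, (-3)^{4}≡19, (-3)^{8}≡20. Then (-3)^{13} = (-3)^{8+4+1} ≡ 20 × 19 × 28 ≡ 7 mod 31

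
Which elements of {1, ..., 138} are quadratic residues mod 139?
QRs mod 139: {1, 4, 5, 6, 7, 9, 11, 13, 16, 20, 24, 25, 28, 29, 30, 31, 34, 35, 36, 37, 38, 41, 42, 44, 45, 46, 47, 49, 51, 52, 54, 55, 57, 63, 64, 65, 66, 67, 69, 71, 77, 78, 79, 80, 81, 83, 86, 89, 91, 96, 99, 100, 106, 107, 112, 113, 116, 117, 118, 120, 121, 122, 124, 125, 127, 129, 131, 136, 137}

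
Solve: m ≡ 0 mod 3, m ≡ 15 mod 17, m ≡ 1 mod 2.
M = 3 × 17 × 2 = 102. M₁ = 34, y₁ ≡ 1 mod 3. M₂ = 6, y₂ ≡ 3 mod 17. M₃ = 51, y₃ ≡ 1 mod 2. m = 0×34×1 + 15×6×3 + 1×51×1 ≡ 15 mod 102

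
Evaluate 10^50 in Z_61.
By repeated squaring (mod 61): 10^{1}≡10, 10^{2}≡39, 10^{4}≡57, 10^{8}≡16, 10^{16}≡12, 10^{32}≡22. Then 10^{50} = 10^{32+16+2} ≡ 22 × 12 × 39 ≡ 48 (mod 61)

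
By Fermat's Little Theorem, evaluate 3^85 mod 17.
By Fermat: 3^{16} ≡ 1 (mod 17). 85 = 5×16 + 5. So 3^{85} ≡ 3^{5} ≡ 5 (mod 17)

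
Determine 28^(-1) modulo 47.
Since 47 is prime, by Fermat 28^(-1) ≡ 28^{45} ≡ 42 mod 47. Verify: 28 × 42 = 1176 ≡ 1 mod 47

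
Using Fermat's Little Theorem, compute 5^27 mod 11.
By Fermat: 5^{10} ≡ 1 (mod 11). 27 = 2×10 + 7. So 5^{27} ≡ 5^{7} ≡ 3 (mod 11)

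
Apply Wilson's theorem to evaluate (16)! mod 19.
(18)! = (16)! × (17) × (18) ≡ -1 mod 19. So (16)! ≡ -1 × [(18)(17)]^(-1) ≡ 9 mod 19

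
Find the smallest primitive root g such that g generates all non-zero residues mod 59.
g = 2. Powers: [2, 4, 8, 16, 32, 5, ...] generates all 58 non-zero residues.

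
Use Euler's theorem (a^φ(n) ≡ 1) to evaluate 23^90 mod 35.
By Euler: 23^{24} ≡ 1 (mod 35) since gcd(23, 35) = 1. 90 = 3×24 + 18. So 23^{90} ≡ 23^{18} ≡ 29 (mod 35)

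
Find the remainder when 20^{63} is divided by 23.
By Fermat: 20^{22} ≡ 1 (mod 23). 63 = 2×22 + 19. So 20^{63} ≡ 20^{19} ≡ 17 (mod 23)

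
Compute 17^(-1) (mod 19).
Since 19 is prime, by Fermat 17^(-1) ≡ 17^{17} ≡ 9 (mod 19). Verify: 17 × 9 = 153 ≡ 1 (mod 19)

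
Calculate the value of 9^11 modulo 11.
Using Fermat: 9^{10} ≡ 1 (mod 11). 11 ≡ 1 (mod 10). So 9^{11} ≡ 9^{1} ≡ 9 (mod 11)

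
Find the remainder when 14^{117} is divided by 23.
By Fermat: 14^{22} ≡ 1 mod 23. 117 = 5×22 + 7. So 14^{117} ≡ 14^{7} ≡ 19 mod 23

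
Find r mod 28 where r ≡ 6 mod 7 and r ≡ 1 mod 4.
M = 7 × 4 = 28. M₁ = 4, y₁ ≡ 2 mod 7. M₂ = 7, y₂ ≡ 3 mod 4. r = 6×4×2 + 1×7×3 ≡ 13 mod 28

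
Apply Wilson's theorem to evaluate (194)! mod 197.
(196)! = (194)! × (195) × (196) ≡ -1 mod 197. So (194)! ≡ -1 × [(196)(195)]^(-1) ≡ 98 mod 197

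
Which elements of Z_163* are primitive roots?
There are φ(162) = 54 primitive roots mod 163: {2, 3, 7, 11, 12, 18, 19, 20, 29, 32, 42, 44, 45, 50, 52, 63, 66, 67, 68, 70, 72, 73, 75, 76, 79, 80, 82, 89, 92, 94, 101, 103, 106, 107, 108, 109, 112, 114, 116, 117, 120, 122, 124, 128, 129, 130, 137, 139, 147, 148, 149, 153, 154, 159}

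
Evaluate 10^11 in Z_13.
By repeated squaring mod 13: 10^{1}≡10, 10^{2}≡9, 10^{4}≡3, 10^{8}≡9. Then 10^{11} = 10^{8+2+1} ≡ 9 × 9 × 10 ≡ 4 mod 13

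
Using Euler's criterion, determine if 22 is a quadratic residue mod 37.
By Euler's criterion: 22^{18} ≡ 36 (mod 37). Since this equals -1 (≡ 36), 22 is not a QR.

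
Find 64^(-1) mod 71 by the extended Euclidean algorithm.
Extended GCD: 64(10) + 71(-9) = 1. So 64^(-1) ≡ 10 mod 71. Verify: 64 × 10 = 640 ≡ 1 mod 71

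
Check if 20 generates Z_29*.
20^{7} ≡ 1 mod 29 and 7 < 28, so ord_29(20) = 7 ≠ 28 and 20 is not a primitive root.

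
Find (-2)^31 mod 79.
By repeated squaring mod 79: (-2)^{1}≡77, (-2)^{2}≡4, (-2)^{4}≡16, (-2)^{8}≡19, (-2)^{16}≡45. Then (-2)^{31} = (-2)^{16+8+4+2+1} ≡ 45 × 19 × 16 × 4 × 77 ≡ 54 mod 79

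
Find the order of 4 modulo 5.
Powers of 4 mod 5: 4^1≡4, 4^2≡1. So the order of 4 is 2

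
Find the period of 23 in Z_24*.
Powers of 23 mod 24: 23^1≡23, 23^2≡1. Order = 2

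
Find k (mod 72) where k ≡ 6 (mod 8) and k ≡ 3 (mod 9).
M = 8 × 9 = 72. M₁ = 9, y₁ ≡ 1 (mod 8). M₂ = 8, y₂ ≡ 8 (mod 9). k = 6×9×1 + 3×8×8 ≡ 30 (mod 72)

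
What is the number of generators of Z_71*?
There are φ(71-1) = φ(70) = 24 primitive roots modulo 71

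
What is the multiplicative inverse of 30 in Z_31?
Since 31 is prime, by Fermat 30^(-1) ≡ 30^{29} ≡ 30 (mod 31). Verify: 30 × 30 = 900 ≡ 1 (mod 31)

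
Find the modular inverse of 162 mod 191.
Since 191 is prime, by Fermat 162^(-1) ≡ 162^{189} ≡ 79 (mod 191). Verify: 162 × 79 = 12798 ≡ 1 (mod 191)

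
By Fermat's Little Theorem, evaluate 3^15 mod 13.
By Fermat: 3^{12} ≡ 1 mod 13. So 3^{15} = 3^{12} · 3^{3} ≡ 3^{3} ≡ 1 mod 13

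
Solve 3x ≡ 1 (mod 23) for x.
Since 23 is prime, by Fermat 3^(-1) ≡ 3^{21} ≡ 8 (mod 23). Verify: 3 × 8 = 24 ≡ 1 (mod 23)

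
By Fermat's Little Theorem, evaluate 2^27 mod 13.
By Fermat: 2^{12} ≡ 1 mod 13. 27 = 2×12 + 3. So 2^{27} ≡ 2^{3} ≡ 8 mod 13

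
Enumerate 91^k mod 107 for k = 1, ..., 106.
91^1, 91^2, ..., 91^{106} mod 107: [91, 42, 77, 52, 24, 44, 45, 29, 71, 41, 93, 10, 54, 99, 21, 92, 26, 12, 22, 76, 68, 89, 74, 100, 5, 27, 103, 64, 46, 13, 6, 11, 38, 34, 98, 37, 50, 56, 67, 105, 32, 23, 60, 3, 59, 19, 17, 49, 72, 25, 28, 87, 106, 16, 65, 30, 55, 83, 63, 62, 78, 36, 66, 14, 97, 53, 8, 86, 15, 81, 95, 85, 31, 39, 18, 33, 7, 102, 80, 4, 43, 61, 94, 101, 96, 69, 73, 9, 70, 57, 51, 40, 2, 75, 84, 47, 104, 48, 88, 90, 58, 35, 82, 79, 20, 1]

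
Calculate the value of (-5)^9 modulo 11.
By repeated squaring mod 11: (-5)^{1}≡6, (-5)^{2}≡3, (-5)^{4}≡9, (-5)^{8}≡4. Then (-5)^{9} = (-5)^{8+1} ≡ 4 × 6 ≡ 2 mod 11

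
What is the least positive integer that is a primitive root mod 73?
g = 5. Powers: [5, 25, 52, 41, 59, 3, ...] generates all 72 non-zero residues.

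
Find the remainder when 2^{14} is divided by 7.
By Fermat: 2^{6} ≡ 1 mod 7. 14 = 2×6 + 2. So 2^{14} ≡ 2^{2} ≡ 4 mod 7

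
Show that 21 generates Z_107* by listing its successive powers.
21^1, 21^2, ..., 21^{106} mod 107: [21, 13, 59, 62, 18, 57, 20, 99, 46, 3, 63, 39, 70, 79, 54, 64, 60, 83, 31, 9, 82, 10, 103, 23, 55, 85, 73, 35, 93, 27, 32, 30, 95, 69, 58, 41, 5, 105, 65, 81, 96, 90, 71, 100, 67, 16, 15, 101, 88, 29, 74, 56, 106, 86, 94, 48, 45, 89, 50, 87, 8, 61, 104, 44, 68, 37, 28, 53, 43, 47, 24, 76, 98, 25, 97, 4, 84, 52, 22, 34, 72, 14, 80, 75, 77, 12, 38, 49, 66, 102, 2, 42, 26, 11, 17, 36, 7, 40, 91, 92, 6, 19, 78, 33, 51, 1]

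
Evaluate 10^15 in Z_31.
By repeated squaring mod 31: 10^{1}≡10, 10^{2}≡7, 10^{4}≡18, 10^{8}≡14. Then 10^{15} = 10^{8+4+2+1} ≡ 14 × 18 × 7 × 10 ≡ 1 mod 31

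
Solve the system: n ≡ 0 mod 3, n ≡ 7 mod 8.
M = 3 × 8 = 24. M₁ = 8, y₁ ≡ 2 mod 3. M₂ = 3, y₂ ≡ 3 mod 8. n = 0×8×2 + 7×3×3 ≡ 15 mod 24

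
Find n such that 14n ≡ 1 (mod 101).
Since 101 is prime, by Fermat 14^(-1) ≡ 14^{99} ≡ 65 (mod 101). Verify: 14 × 65 = 910 ≡ 1 (mod 101)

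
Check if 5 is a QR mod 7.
By Euler's criterion: 5^{3} ≡ 6 mod 7. Since this equals -1 (≡ 6), 5 is not a QR.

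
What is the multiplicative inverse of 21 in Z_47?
Since 47 is prime, by Fermat 21^(-1) ≡ 21^{45} ≡ 9 (mod 47). Verify: 21 × 9 = 189 ≡ 1 (mod 47)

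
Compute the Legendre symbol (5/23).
(5/23) = 5^{11} mod 23 = -1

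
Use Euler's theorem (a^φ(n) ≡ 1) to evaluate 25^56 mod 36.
By Euler: 25^{12} ≡ 1 mod 36 since gcd(25, 36) = 1. 56 = 4×12 + 8. So 25^{56} ≡ 25^{8} ≡ 13 mod 36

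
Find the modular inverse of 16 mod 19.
Since 19 is prime, by Fermat 16^(-1) ≡ 16^{17} ≡ 6 (mod 19). Verify: 16 × 6 = 96 ≡ 1 (mod 19)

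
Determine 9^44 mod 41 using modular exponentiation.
Using Fermat: 9^{40} ≡ 1 mod 41. 44 ≡ 4 mod 40. So 9^{44} ≡ 9^{4} ≡ 1 mod 41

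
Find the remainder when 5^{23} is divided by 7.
By Fermat: 5^{6} ≡ 1 mod 7. 23 = 3×6 + 5. So 5^{23} ≡ 5^{5} ≡ 3 mod 7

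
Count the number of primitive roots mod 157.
There are φ(157-1) = φ(156) = 48 primitive roots modulo 157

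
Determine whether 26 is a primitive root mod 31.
26^{6} ≡ 1 (mod 31) and 6 < 30, so ord_31(26) = 6 ≠ 30 and 26 is not a primitive root.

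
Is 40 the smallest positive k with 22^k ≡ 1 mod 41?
Powers of 22 mod 41: 22^1≡22, 22^2≡33, 22^3≡29, 22^4≡23, 22^5≡14, 22^6≡21, 22^7≡11, 22^8≡37, 22^9≡35, 22^10≡32, 22^11≡7, 22^12≡31, 22^13≡26, 22^14≡39, 22^15≡38, 22^16≡16, 22^17≡24, 22^18≡36, 22^19≡13, 22^20≡40, 22^21≡19, 22^22≡8, 22^23≡12, 22^24≡18, 22^25≡27, 22^26≡20, 22^27≡30, 22^28≡4, 22^29≡6, 22^30≡9, 22^31≡34, 22^32≡10, 22^33≡15, 22^34≡2, 22^35≡3, 22^36≡25, 22^37≡17, 22^38≡5, 22^39≡28, 22^40≡1. First k with 22^k≡1 is k=40. Yes, ord_41(22) = 40.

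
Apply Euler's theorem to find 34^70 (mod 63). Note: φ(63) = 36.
By Euler: 34^{36} ≡ 1 (mod 63) since gcd(34, 63) = 1. 70 = 1×36 + 34. So 34^{70} ≡ 34^{34} ≡ 43 (mod 63)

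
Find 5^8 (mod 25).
By repeated squaring (mod 25): 5^{1}≡5, 5^{2}≡0, 5^{4}≡0, 5^{8}≡0. So 5^{8} ≡ 0 (mod 25)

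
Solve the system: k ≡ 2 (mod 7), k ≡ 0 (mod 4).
M = 7 × 4 = 28. M₁ = 4, y₁ ≡ 2 (mod 7). M₂ = 7, y₂ ≡ 3 (mod 4). k = 2×4×2 + 0×7×3 ≡ 16 (mod 28)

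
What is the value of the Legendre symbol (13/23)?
(13/23) = 13^{11} mod 23 = 1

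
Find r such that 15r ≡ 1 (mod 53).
Since 53 is prime, by Fermat 15^(-1) ≡ 15^{51} ≡ 46 (mod 53). Verify: 15 × 46 = 690 ≡ 1 (mod 53)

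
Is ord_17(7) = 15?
Powers of 7 mod 17: 7^1≡7, 7^2≡15, 7^3≡3, 7^4≡4, 7^5≡11, 7^6≡9, 7^7≡12, 7^8≡16, 7^9≡10, 7^10≡2, 7^11≡14, 7^12≡13, 7^13≡6, 7^14≡8, 7^15≡5, 7^16≡1. 7^15≡5≢1, so ord ≠ 15. No, the actual order is 16.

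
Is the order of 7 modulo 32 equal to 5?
Powers of 7 mod 32: 7^1≡7, 7^2≡17, 7^3≡23, 7^4≡1. Already 7^4≡1, so the order is 4 < 5. No, the actual order is 4.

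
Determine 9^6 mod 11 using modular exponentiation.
By repeated squaring mod 11: 9^{1}≡9, 9^{2}≡4, 9^{4}≡5. Then 9^{6} = 9^{4+2} ≡ 5 × 4 ≡ 9 mod 11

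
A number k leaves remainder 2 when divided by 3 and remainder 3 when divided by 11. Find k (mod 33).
M = 3 × 11 = 33. M₁ = 11, y₁ ≡ 2 (mod 3). M₂ = 3, y₂ ≡ 4 (mod 11). k = 2×11×2 + 3×3×4 ≡ 14 (mod 33)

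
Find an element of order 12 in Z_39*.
7 has order 12 mod 39 since 7^{12} ≡ 1 mod 39 and no smaller power works.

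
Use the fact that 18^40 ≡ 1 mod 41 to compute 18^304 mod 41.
By Fermat: 18^{40} ≡ 1 mod 41. 304 ≡ 24 mod 40. So 18^{304} ≡ 18^{24} ≡ 16 mod 41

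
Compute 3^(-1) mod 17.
Since 17 is prime, by Fermat 3^(-1) ≡ 3^{15} ≡ 6 mod 17. Verify: 3 × 6 = 18 ≡ 1 mod 17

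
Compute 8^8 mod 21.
By repeated squaring (mod 21): 8^{1}≡8, 8^{2}≡1, 8^{4}≡1, 8^{8}≡1. So 8^{8} ≡ 1 (mod 21)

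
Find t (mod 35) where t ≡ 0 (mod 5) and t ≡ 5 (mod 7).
M = 5 × 7 = 35. M₁ = 7, y₁ ≡ 3 (mod 5). M₂ = 5, y₂ ≡ 3 (mod 7). t = 0×7×3 + 5×5×3 ≡ 5 (mod 35)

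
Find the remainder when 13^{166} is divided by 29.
By Fermat: 13^{28} ≡ 1 (mod 29). 166 = 5×28 + 26. So 13^{166} ≡ 13^{26} ≡ 23 (mod 29)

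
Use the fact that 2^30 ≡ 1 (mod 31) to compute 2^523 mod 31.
By Fermat: 2^{30} ≡ 1 (mod 31). 523 ≡ 13 (mod 30). So 2^{523} ≡ 2^{13} ≡ 8 (mod 31)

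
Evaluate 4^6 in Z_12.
By repeated squaring mod 12: 4^{1}≡4, 4^{2}≡4, 4^{4}≡4. Then 4^{6} = 4^{4+2} ≡ 4 × 4 ≡ 4 mod 12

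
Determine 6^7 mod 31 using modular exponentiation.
By repeated squaring (mod 31): 6^{1}≡6, 6^{2}≡5, 6^{4}≡25. Then 6^{7} = 6^{4+2+1} ≡ 25 × 5 × 6 ≡ 6 (mod 31)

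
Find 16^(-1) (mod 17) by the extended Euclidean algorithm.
Extended GCD: 16(-1) + 17(1) = 1. So 16^(-1) ≡ -1 ≡ 16 (mod 17). Verify: 16 × 16 = 256 ≡ 1 (mod 17)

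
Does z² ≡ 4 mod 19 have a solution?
By Euler's criterion: 4^{9} ≡ 1 mod 19. Since this equals 1, 4 is a QR.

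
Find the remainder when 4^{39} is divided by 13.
By Fermat: 4^{12} ≡ 1 mod 13. 39 = 3×12 + 3. So 4^{39} ≡ 4^{3} ≡ 12 mod 13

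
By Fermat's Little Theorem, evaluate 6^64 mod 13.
By Fermat: 6^{12} ≡ 1 mod 13. 64 = 5×12 + 4. So 6^{64} ≡ 6^{4} ≡ 9 mod 13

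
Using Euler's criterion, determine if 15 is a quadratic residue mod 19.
By Euler's criterion: 15^{9} ≡ 18 mod 19. Since this equals -1 (≡ 18), 15 is not a QR.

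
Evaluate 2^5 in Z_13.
By repeated squaring (mod 13): 2^{1}≡2, 2^{2}≡4, 2^{4}≡3. Then 2^{5} = 2^{4+1} ≡ 3 × 2 ≡ 6 (mod 13)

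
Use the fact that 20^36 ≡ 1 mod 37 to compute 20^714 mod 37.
By Fermat: 20^{36} ≡ 1 mod 37. 714 ≡ 30 mod 36. So 20^{714} ≡ 20^{30} ≡ 11 mod 37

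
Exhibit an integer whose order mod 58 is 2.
57 has order 2 mod 58 since 57^{2} ≡ 1 mod 58 and no smaller power works.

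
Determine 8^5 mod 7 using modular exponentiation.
By repeated squaring (mod 7): 8^{1}≡1, 8^{2}≡1, 8^{4}≡1. Then 8^{5} = 8^{4+1} ≡ 1 × 1 ≡ 1 (mod 7)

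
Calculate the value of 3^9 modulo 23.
By repeated squaring (mod 23): 3^{1}≡3, 3^{2}≡9, 3^{4}≡12, 3^{8}≡6. Then 3^{9} = 3^{8+1} ≡ 6 × 3 ≡ 18 (mod 23)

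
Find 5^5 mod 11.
By repeated squaring mod 11: 5^{1}≡5, 5^{2}≡3, 5^{4}≡9. Then 5^{5} = 5^{4+1} ≡ 9 × 5 ≡ 1 mod 11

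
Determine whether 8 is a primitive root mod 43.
8^{14} ≡ 1 (mod 43) and 14 < 42, so ord_43(8) = 14 ≠ 42 and 8 is not a primitive root.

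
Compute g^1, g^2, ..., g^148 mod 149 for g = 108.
108^1, 108^2, ..., 108^{148} mod 149: [108, 42, 66, 125, 90, 35, 55, 129, 75, 54, 21, 33, 137, 45, 92, 102, 139, 112, 27, 85, 91, 143, 97, 46, 51, 144, 56, 88, 117, 120, 146, 123, 23, 100, 72, 28, 44, 133, 60, 73, 136, 86, 50, 36, 14, 22, 141, 30, 111, 68, 43, 25, 18, 7, 11, 145, 15, 130, 34, 96, 87, 9, 78, 80, 147, 82, 65, 17, 48, 118, 79, 39, 40, 148, 41, 107, 83, 24, 59, 114, 94, 20, 74, 95, 128, 116, 12, 104, 57, 47, 10, 37, 122, 64, 58, 6, 52, 103, 98, 5, 93, 61, 32, 29, 3, 26, 126, 49, 77, 121, 105, 16, 89, 76, 13, 63, 99, 113, 135, 127, 8, 119, 38, 81, 106, 124, 131, 142, 138, 4, 134, 19, 115, 53, 62, 140, 71, 69, 2, 67, 84, 132, 101, 31, 70, 110, 109, 1]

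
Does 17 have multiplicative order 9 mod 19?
Powers of 17 mod 19: 17^1≡17, 17^2≡4, 17^3≡11, 17^4≡16, 17^5≡6, 17^6≡7, 17^7≡5, 17^8≡9, 17^9≡1. First k with 17^k≡1 is k=9. Yes, ord_19(17) = 9.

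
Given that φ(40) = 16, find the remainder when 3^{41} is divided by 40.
By Euler: 3^{16} ≡ 1 (mod 40) since gcd(3, 40) = 1. 41 = 2×16 + 9. So 3^{41} ≡ 3^{9} ≡ 3 (mod 40)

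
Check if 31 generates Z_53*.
ord_53(31) divides 52. For each prime q|52: 31^{26}≡52, 31^{4}≡49, none ≡ 1. So 31 has order 52 and is a primitive root mod 53.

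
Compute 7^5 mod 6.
By repeated squaring mod 6: 7^{1}≡1, 7^{2}≡1, 7^{4}≡1. Then 7^{5} = 7^{4+1} ≡ 1 × 1 ≡ 1 mod 6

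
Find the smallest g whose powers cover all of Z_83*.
g = 2. Powers: [2, 4, 8, 16, 32, 64, 45, 7, ...] generates all 82 non-zero residues.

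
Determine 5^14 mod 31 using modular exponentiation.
By repeated squaring (mod 31): 5^{1}≡5, 5^{2}≡25, 5^{4}≡5, 5^{8}≡25. Then 5^{14} = 5^{8+4+2} ≡ 25 × 5 × 25 ≡ 25 (mod 31)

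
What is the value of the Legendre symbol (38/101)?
(38/101) = 38^{50} mod 101 = -1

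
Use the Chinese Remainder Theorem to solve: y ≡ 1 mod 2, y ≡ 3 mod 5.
M = 2 × 5 = 10. M₁ = 5, y₁ ≡ 1 mod 2. M₂ = 2, y₂ ≡ 3 mod 5. y = 1×5×1 + 3×2×3 ≡ 3 mod 10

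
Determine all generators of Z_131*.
There are φ(130) = 48 primitive roots mod 131: {2, 6, 8, 10, 14, 17, 22, 23, 26, 29, 30, 31, 37, 40, 50, 54, 56, 57, 66, 67, 72, 76, 82, 83, 85, 87, 88, 90, 93, 95, 96, 97, 98, 103, 104, 106, 110, 111, 115, 116, 118, 119, 120, 122, 124, 126, 127, 128}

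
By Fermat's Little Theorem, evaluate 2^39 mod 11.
By Fermat: 2^{10} ≡ 1 (mod 11). 39 = 3×10 + 9. So 2^{39} ≡ 2^{9} ≡ 6 (mod 11)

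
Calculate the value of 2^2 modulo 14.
2^{2} = 4 ≡ 4 (mod 14)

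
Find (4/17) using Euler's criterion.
(4/17) = 4^{8} mod 17 = 1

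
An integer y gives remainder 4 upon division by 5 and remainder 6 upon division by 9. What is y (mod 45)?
M = 5 × 9 = 45. M₁ = 9, y₁ ≡ 4 (mod 5). M₂ = 5, y₂ ≡ 2 (mod 9). y = 4×9×4 + 6×5×2 ≡ 24 (mod 45)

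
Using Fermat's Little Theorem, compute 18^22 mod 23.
By Fermat's Little Theorem, 18^{22} ≡ 1 mod 23 since 23 is prime and gcd(18, 23) = 1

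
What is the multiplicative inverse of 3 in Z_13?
Since 13 is prime, by Fermat 3^(-1) ≡ 3^{11} ≡ 9 (mod 13). Verify: 3 × 9 = 27 ≡ 1 (mod 13)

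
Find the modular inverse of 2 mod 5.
Since 5 is prime, by Fermat 2^(-1) ≡ 2^{3} ≡ 3 (mod 5). Verify: 2 × 3 = 6 ≡ 1 (mod 5)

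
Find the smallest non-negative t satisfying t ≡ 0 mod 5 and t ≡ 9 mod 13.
M = 5 × 13 = 65. M₁ = 13, y₁ ≡ 2 mod 5. M₂ = 5, y₂ ≡ 8 mod 13. t = 0×13×2 + 9×5×8 ≡ 35 mod 65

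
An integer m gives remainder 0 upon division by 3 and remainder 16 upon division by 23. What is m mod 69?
M = 3 × 23 = 69. M₁ = 23, y₁ ≡ 2 mod 3. M₂ = 3, y₂ ≡ 8 mod 23. m = 0×23×2 + 16×3×8 ≡ 39 mod 69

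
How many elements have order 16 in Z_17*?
Number of primitive roots mod 17 = φ(p-1) = φ(16) = 8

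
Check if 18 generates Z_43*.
ord_43(18) divides 42. For each prime q|42: 18^{21}≡42, 18^{14}≡6, 18^{6}≡41, none ≡ 1. So 18 has order 42 and is a primitive root mod 43.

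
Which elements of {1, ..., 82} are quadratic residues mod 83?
Quadratic residues modulo 83: {1, 3, 4, 7, 9, 10, 11, 12, 16, 17, 21, 23, 25, 26, 27, 28, 29, 30, 31, 33, 36, 37, 38, 40, 41, 44, 48, 49, 51, 59, 61, 63, 64, 65, 68, 69, 70, 75, 77, 78, 81}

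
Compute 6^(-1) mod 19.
Since 19 is prime, by Fermat 6^(-1) ≡ 6^{17} ≡ 16 mod 19. Verify: 6 × 16 = 96 ≡ 1 mod 19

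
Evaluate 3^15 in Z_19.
By repeated squaring (mod 19): 3^{1}≡3, 3^{2}≡9, 3^{4}≡5, 3^{8}≡6. Then 3^{15} = 3^{8+4+2+1} ≡ 6 × 5 × 9 × 3 ≡ 12 (mod 19)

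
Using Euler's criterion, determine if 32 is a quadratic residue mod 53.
By Euler's criterion: 32^{26} ≡ 52 (mod 53). Since this equals -1 (≡ 52), 32 is not a QR.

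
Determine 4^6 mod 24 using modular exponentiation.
By repeated squaring (mod 24): 4^{1}≡4, 4^{2}≡16, 4^{4}≡16. Then 4^{6} = 4^{4+2} ≡ 16 × 16 ≡ 16 (mod 24)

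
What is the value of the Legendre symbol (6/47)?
(6/47) = 6^{23} mod 47 = 1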